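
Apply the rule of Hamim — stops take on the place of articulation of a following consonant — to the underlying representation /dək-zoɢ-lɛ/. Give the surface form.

The rule targets /k/ (voiceless velar stop), which sits before the trigger /z/ (alveolar).
A voiceless alveolar stop is [t], so the surface segment is [t].
At the second juncture, /ɢ/ likewise becomes [d] adjacent to /l/.

[dətzodlɛ]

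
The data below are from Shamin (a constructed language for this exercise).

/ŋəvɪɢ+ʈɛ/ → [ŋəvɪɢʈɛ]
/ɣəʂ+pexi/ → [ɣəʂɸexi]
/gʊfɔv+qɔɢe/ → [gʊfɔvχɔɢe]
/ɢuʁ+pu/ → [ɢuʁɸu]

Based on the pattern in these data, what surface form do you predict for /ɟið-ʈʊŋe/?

[ɟiðʂʊŋe]

The data show progressive manner assimilation: /p/ → [ɸ] after /ʂ/; /q/ → [χ] after /v/; /p/ → [ɸ] after /ʁ/. In each pair only manner changes, matching the preceding consonant, while place and voice stay constant.
Nothing changes in [ŋəvɪɢʈɛ]: there the adjacent consonants already agree in manner (/ʈ/ and /ɢ/ are both stops), so this form is consistent with the same rule.
/ʈ/ is a voiceless retroflex stop. The preceding trigger /ð/ is a fricative, so /ʈ/ must become a fricative as well.
The voiceless retroflex fricative is [ʂ], so /ʈ/ → [ʂ].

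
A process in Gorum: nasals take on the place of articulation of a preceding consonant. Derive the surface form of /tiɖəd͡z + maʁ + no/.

/m/ is a voiced bilabial nasal. The preceding trigger /d͡z/ is alveolar, so /m/ must become alveolar as well.
A voiced alveolar nasal is [n], so the surface segment is [n].
At the second juncture, /n/ likewise becomes [ɴ] adjacent to /ʁ/.

[tiɖəd͡znaʁɴo]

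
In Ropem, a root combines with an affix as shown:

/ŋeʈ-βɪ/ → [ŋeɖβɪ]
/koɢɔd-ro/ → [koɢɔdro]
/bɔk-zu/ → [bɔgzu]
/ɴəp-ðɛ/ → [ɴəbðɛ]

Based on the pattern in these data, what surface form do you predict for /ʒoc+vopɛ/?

The data show regressive voicing assimilation: /ʈ/ → [ɖ] before /β/; /k/ → [g] before /z/; /p/ → [b] before /ð/. In each pair only voicing changes, matching the following consonant, while place and manner stay constant.
Nothing changes in [koɢɔdro]: there the adjacent consonants already agree in voicing (/d/ and /r/ are both voiced), so this form is consistent with the same rule.
The rule targets /c/ (voiceless palatal stop), which sits before the trigger /v/ (voiced).
Changing only its voicing to voiced gives [ɟ] — the voiced palatal stop.

[ʒoɟvopɛ]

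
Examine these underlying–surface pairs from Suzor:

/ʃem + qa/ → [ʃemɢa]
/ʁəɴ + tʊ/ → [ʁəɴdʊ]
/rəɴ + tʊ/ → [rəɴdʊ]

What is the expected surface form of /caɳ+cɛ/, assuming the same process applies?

The data show progressive voicing assimilation: /q/ → [ɢ] after /m/; /t/ → [d] after /ɴ/. In each pair only voicing changes, matching the preceding consonant, while place and manner stay constant.
/c/ is a voiceless palatal stop. The preceding trigger /ɳ/ is voiced, so /c/ must become voiced as well.
A voiced palatal stop is [ɟ], so the surface segment is [ɟ].

[caɳɟɛ]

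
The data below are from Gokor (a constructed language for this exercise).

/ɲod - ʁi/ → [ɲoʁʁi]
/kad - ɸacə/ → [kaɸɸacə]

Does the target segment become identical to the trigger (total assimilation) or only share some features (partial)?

total assimilation

The segment that alternates is /d/, which surfaces as [ʁ] when adjacent to /ʁ/.
The output [ʁ] is identical to the trigger /ʁ/ — every feature (place, manner, voicing) has been copied — so this is total assimilation.
The remaining alternation confirms this: /d/ → [ɸ] before /ɸ/ — in each case the output is a copy of the following consonant.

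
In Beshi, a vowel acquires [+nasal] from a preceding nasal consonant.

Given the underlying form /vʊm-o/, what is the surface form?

[vʊmõ]

/o/ sits next to the nasal /m/ and is therefore nasalised to [õ].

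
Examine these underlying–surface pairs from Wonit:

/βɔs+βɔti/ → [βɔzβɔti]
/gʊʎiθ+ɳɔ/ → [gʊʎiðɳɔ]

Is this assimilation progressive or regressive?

regressive

Comparing underlying and surface forms, /s/ → [z] is the alternation; the neighbouring /β/ is constant.
The change voiceless → voiced matches the voicing of the following /β/, identifying this as voicing assimilation.
The same holds elsewhere in the data: /θ/ → [ð] before /ɳ/ (voiceless → voiced, matching voiced) — only voicing changes, and always toward the following segment.
The trigger is the following segment, so the direction is regressive (anticipatory).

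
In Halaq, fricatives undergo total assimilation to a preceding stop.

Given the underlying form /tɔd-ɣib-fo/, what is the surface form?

[tɔddibbo]

/ɣ/ is the segment targeted by the rule; it sits immediately after /d/, so it assimilates completely and surfaces as [d].
The same rule applies at the second boundary: /f/ → [b] next to /b/.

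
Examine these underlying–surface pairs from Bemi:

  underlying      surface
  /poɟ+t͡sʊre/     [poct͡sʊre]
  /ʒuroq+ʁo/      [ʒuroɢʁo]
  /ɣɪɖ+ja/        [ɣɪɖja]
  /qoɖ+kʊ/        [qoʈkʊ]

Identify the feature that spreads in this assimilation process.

The segment that alternates is /ɟ/, which surfaces as [c] when adjacent to /t͡s/.
The change voiced → voiceless matches the voicing of the following /t͡s/, identifying this as voicing assimilation.
Checking the remaining alternations: /q/ → [ɢ] before /ʁ/ (voiceless → voiced, matching voiced); /ɖ/ → [ʈ] before /k/ (voiced → voiceless, matching voiceless) — only voicing changes, and always toward the following segment.
No alternation appears in [ɣɪɖja]: there the adjacent consonants already agree in voicing (/ɖ/ and /j/ are both voiced), so this form is consistent with the same rule.

voicing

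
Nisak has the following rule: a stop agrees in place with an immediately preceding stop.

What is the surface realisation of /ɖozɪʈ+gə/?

The rule targets /g/ (voiced velar stop), which sits after the trigger /ʈ/ (retroflex).
Changing only its place to retroflex gives [ɖ] — the voiced retroflex stop.

[ɖozɪʈɖə]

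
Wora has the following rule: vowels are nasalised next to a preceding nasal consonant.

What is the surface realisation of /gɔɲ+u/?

[gɔɲũ]

The vowel /u/ is adjacent to the preceding nasal /ɲ/, so it acquires [+nasal] and surfaces as [ũ].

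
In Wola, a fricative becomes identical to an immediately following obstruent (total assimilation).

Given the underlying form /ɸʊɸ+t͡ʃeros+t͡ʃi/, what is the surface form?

[ɸʊt͡ʃt͡ʃerot͡ʃt͡ʃi]

/ɸ/ is the segment targeted by the rule; it sits immediately before /t͡ʃ/, so it assimilates completely and surfaces as [t͡ʃ].
The same rule applies at the second boundary: /s/ → [t͡ʃ] next to /t͡ʃ/.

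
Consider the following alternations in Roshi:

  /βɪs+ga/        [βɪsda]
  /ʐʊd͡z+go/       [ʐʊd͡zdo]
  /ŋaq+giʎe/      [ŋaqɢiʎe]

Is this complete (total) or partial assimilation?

The segment that alternates is /g/, which surfaces as [d] when adjacent to /s/.
The change velar → alveolar matches the place of the preceding /s/, identifying this as place assimilation.
Manner and voice are unchanged, so the assimilation is partial, not total.
Checking the remaining alternations: /g/ → [d] after /d͡z/ (velar → alveolar, matching alveolar); /g/ → [ɢ] after /q/ (velar → uvular, matching uvular) — only place changes, and always toward the preceding segment.

partial assimilation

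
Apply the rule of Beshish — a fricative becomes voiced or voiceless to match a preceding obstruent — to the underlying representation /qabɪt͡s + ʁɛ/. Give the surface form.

[qabɪt͡sχɛ]

The rule targets /ʁ/ (voiced uvular fricative), which sits after the trigger /t͡s/ (voiceless).
Changing only its voicing to voiceless gives [χ] — the voiceless uvular fricative.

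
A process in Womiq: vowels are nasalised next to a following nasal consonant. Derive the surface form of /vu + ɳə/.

The vowel /u/ is adjacent to the following nasal /ɳ/, so it acquires [+nasal] and surfaces as [ũ].

[vũɳə]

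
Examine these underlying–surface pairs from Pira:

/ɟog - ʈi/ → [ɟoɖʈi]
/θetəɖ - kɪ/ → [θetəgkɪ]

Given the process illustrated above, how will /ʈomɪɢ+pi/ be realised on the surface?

The data show regressive place assimilation: /g/ → [ɖ] before /ʈ/; /ɖ/ → [g] before /k/. In each pair only place changes, matching the following consonant, while manner and voice stay constant.
/ɢ/ is a voiced uvular stop. The following trigger /p/ is bilabial, so /ɢ/ must become bilabial as well.
Changing only its place to bilabial gives [b] — the voiced bilabial stop.

[ʈomɪbpi]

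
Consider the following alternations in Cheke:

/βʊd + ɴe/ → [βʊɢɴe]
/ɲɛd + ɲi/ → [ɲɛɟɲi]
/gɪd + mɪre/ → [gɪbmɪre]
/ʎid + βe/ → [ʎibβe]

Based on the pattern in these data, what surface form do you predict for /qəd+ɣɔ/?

The data show regressive place assimilation: /d/ → [ɢ] before /ɴ/; /d/ → [ɟ] before /ɲ/; /d/ → [b] before /m/; /d/ → [b] before /β/. In each pair only place changes, matching the following consonant, while manner and voice stay constant.
The rule targets /d/ (voiced alveolar stop), which sits before the trigger /ɣ/ (velar).
Changing only its place to velar gives [g] — the voiced velar stop.

[qəgɣɔ]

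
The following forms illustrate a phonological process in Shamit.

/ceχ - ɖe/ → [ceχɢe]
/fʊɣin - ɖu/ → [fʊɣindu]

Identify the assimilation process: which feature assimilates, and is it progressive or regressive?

progressive place assimilation

Underlying /ɖ/ is realised as [ɢ] next to /χ/; /χ/ itself does not change.
The change retroflex → uvular matches the place of the preceding /χ/, identifying this as place assimilation.
Manner and voice are unchanged, so the assimilation is partial, not total.
Checking the remaining alternation: /ɖ/ → [d] after /n/ (retroflex → alveolar, matching alveolar) — only place changes, and always toward the preceding segment.
Since the segment that changes follows the conditioning segment, the assimilation is progressive.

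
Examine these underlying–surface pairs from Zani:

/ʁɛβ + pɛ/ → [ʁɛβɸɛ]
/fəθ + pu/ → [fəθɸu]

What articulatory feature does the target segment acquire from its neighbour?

Underlying /p/ is realised as [ɸ] next to /β/; /β/ itself does not change.
/p/ is a stop while /β/ is a fricative; the output [ɸ] is a fricative, matching the trigger — so the feature that spreads is manner.
The same holds elsewhere in the data: /p/ → [ɸ] after /θ/ (stop → fricative, matching a fricative) — only manner changes, and always toward the preceding segment.

manner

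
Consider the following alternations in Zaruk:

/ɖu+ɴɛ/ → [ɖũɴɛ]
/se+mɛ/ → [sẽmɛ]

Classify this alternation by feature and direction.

regressive nasality assimilation (vowel nasalisation)

The vowel /u/ surfaces as nasalised [ũ] next to the following nasal /ɴ/ — it has acquired the [+nasal] feature of its neighbour.
The other form shows the same pattern: /e/ → [ẽ] before /m/ — each time a vowel is nasalised next to a following nasal.
Because the conditioning nasal is to the right of the vowel that changes, the process is regressive (anticipatory).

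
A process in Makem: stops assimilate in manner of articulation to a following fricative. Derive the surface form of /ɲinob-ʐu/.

[ɲinoβʐu]

/b/ is a voiced bilabial stop. The following trigger /ʐ/ is a fricative, so /b/ must become a fricative as well.
The voiced bilabial fricative is [β], so /b/ → [β].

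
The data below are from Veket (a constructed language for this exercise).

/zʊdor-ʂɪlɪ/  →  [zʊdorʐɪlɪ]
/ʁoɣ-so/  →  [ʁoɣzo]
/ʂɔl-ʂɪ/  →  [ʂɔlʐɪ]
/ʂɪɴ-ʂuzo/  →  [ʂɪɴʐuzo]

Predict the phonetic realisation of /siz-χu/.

The data show progressive voicing assimilation: /ʂ/ → [ʐ] after /r/; /s/ → [z] after /ɣ/; /ʂ/ → [ʐ] after /l/; /ʂ/ → [ʐ] after /ɴ/. In each pair only voicing changes, matching the preceding consonant, while place and manner stay constant.
/χ/ is a voiceless uvular fricative. The preceding trigger /z/ is voiced, so /χ/ must become voiced as well.
A voiced uvular fricative is [ʁ], so the surface segment is [ʁ].

[sizʁu]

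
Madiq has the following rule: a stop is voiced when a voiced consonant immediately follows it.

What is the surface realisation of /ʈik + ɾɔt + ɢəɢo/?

[ʈigɾɔdɢəɢo]

/k/ is a voiceless velar stop. The following trigger /ɾ/ is voiced, so /k/ must become voiced as well.
A voiced velar stop is [g], so the surface segment is [g].
At the second juncture, /t/ likewise becomes [d] adjacent to /ɢ/.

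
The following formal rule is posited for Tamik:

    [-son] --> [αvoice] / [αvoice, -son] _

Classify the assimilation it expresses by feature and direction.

progressive voicing assimilation

The rule copies [voice] from the environment onto the target, so the assimilating feature is voicing.
The conditioning segment sits to the left of the focus bar, meaning the trigger precedes the segment that changes — progressive assimilation.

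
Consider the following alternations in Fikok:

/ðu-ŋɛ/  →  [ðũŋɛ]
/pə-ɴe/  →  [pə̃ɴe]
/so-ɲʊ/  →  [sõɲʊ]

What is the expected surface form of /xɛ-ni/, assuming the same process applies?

[xɛ̃ni]

The data show regressive nasality assimilation (vowel nasalisation): /u/ → [ũ] before /ŋ/; /ə/ → [ə̃] before /ɴ/; /o/ → [õ] before /ɲ/ — a vowel is nasalised by an immediately following nasal consonant.
/ɛ/ sits next to the nasal /n/ and is therefore nasalised to [ɛ̃].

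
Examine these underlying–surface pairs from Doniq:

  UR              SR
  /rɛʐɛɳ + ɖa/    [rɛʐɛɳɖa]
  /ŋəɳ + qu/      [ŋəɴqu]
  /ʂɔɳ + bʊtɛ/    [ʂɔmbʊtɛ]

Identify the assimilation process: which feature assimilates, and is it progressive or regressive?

Comparing underlying and surface forms, /ɳ/ → [ɴ] is the alternation; the neighbouring /q/ is constant.
/ɳ/ is retroflex while /q/ is uvular; the output [ɴ] is uvular, matching the trigger — so the feature that spreads is place.
Manner and voice are unchanged, so the assimilation is partial, not total.
The same holds elsewhere in the data: /ɳ/ → [m] before /b/ (retroflex → bilabial, matching bilabial) — only place changes, and always toward the following segment.
No alternation appears in [rɛʐɛɳɖa]: there the adjacent consonants already agree in place (/ɳ/ and /ɖ/ are both retroflex), so this form is consistent with the same rule.
Since the segment that changes precedes the conditioning segment, the assimilation is regressive.

regressive place assimilation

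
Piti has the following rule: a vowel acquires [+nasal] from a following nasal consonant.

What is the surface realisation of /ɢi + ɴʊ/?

[ɢĩɴʊ]

/i/ sits next to the nasal /ɴ/ and is therefore nasalised to [ĩ].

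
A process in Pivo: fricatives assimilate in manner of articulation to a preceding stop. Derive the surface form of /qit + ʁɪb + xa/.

[qitɢɪbka]

The rule targets /ʁ/ (voiced uvular fricative), which sits after the trigger /t/ (stop).
The voiced uvular stop is [ɢ], so /ʁ/ → [ɢ].
At the second juncture, /x/ likewise becomes [k] adjacent to /b/.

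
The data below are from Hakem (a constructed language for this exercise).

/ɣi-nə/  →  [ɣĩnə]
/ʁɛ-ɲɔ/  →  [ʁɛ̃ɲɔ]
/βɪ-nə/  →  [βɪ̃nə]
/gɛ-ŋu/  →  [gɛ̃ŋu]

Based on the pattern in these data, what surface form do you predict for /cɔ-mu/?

[cɔ̃mu]

The data show regressive nasality assimilation (vowel nasalisation): /i/ → [ĩ] before /n/; /ɛ/ → [ɛ̃] before /ɲ/; /ɪ/ → [ɪ̃] before /n/; /ɛ/ → [ɛ̃] before /ŋ/ — a vowel is nasalised by an immediately following nasal consonant.
The vowel /ɔ/ is adjacent to the following nasal /m/, so it acquires [+nasal] and surfaces as [ɔ̃].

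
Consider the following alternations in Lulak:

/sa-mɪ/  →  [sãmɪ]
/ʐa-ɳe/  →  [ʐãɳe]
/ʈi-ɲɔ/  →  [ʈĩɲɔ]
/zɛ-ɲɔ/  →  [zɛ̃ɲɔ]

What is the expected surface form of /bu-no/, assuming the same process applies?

The data show regressive nasality assimilation (vowel nasalisation): /a/ → [ã] before /m/; /a/ → [ã] before /ɳ/; /i/ → [ĩ] before /ɲ/; /ɛ/ → [ɛ̃] before /ɲ/ — a vowel is nasalised by an immediately following nasal consonant.
/u/ sits next to the nasal /n/ and is therefore nasalised to [ũ].

[bũno]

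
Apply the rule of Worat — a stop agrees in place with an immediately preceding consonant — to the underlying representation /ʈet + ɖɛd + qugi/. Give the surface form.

/ɖ/ is a voiced retroflex stop. The preceding trigger /t/ is alveolar, so /ɖ/ must become alveolar as well.
A voiced alveolar stop is [d], so the surface segment is [d].
At the second juncture, /q/ likewise becomes [t] adjacent to /d/.

[ʈetdɛdtugi]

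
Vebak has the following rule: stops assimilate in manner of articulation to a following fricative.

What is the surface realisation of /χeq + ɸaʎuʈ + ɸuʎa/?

[χeχɸaʎuʂɸuʎa]

/q/ is a voiceless uvular stop. The following trigger /ɸ/ is a fricative, so /q/ must become a fricative as well.
Changing only its manner to fricative gives [χ] — the voiceless uvular fricative.
At the second juncture, /ʈ/ likewise becomes [ʂ] adjacent to /ɸ/.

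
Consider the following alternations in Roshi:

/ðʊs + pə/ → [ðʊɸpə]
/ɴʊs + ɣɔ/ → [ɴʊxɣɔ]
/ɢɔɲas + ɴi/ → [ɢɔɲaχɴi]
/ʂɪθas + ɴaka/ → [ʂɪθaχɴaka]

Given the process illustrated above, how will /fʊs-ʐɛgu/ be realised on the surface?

The data show regressive place assimilation: /s/ → [ɸ] before /p/; /s/ → [x] before /ɣ/; /s/ → [χ] before /ɴ/. In each pair only place changes, matching the following consonant, while manner and voice stay constant.
The rule targets /s/ (voiceless alveolar fricative), which sits before the trigger /ʐ/ (retroflex).
Changing only its place to retroflex gives [ʂ] — the voiceless retroflex fricative.

[fʊʂʐɛgu]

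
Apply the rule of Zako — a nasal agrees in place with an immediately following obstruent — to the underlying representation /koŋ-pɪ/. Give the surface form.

[kompɪ]

The rule targets /ŋ/ (voiced velar nasal), which sits before the trigger /p/ (bilabial).
The voiced bilabial nasal is [m], so /ŋ/ → [m].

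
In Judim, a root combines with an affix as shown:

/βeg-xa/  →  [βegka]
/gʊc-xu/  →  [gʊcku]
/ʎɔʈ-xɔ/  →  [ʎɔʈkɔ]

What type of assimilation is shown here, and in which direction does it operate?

progressive manner assimilation

Underlying /x/ is realised as [k] next to /g/; /g/ itself does not change.
/x/ is a fricative while /g/ is a stop; the output [k] is a stop, matching the trigger — so the feature that spreads is manner.
Place and voice are unchanged, so the assimilation is partial, not total.
The same holds elsewhere in the data: /x/ → [k] after /c/ (fricative → stop, matching a stop); /x/ → [k] after /ʈ/ (fricative → stop, matching a stop) — only manner changes, and always toward the preceding segment.
The trigger is the preceding segment, so the direction is progressive (perseverative).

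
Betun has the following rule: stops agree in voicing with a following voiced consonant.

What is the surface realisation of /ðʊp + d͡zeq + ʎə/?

/p/ is a voiceless bilabial stop. The following trigger /d͡z/ is voiced, so /p/ must become voiced as well.
A voiced bilabial stop is [b], so the surface segment is [b].
At the second juncture, /q/ likewise becomes [ɢ] adjacent to /ʎ/.

[ðʊbd͡zeɢʎə]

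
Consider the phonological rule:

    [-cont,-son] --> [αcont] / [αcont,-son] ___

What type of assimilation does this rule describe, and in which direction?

The shared variable α links the value of [cont] on the target to that of the neighbouring obstruent. [cont] distinguishes stops from fricatives — a manner-of-articulation feature — so this is manner assimilation.
Since the environment is written before the underscore, the trigger precedes the target; the direction is progressive.

progressive manner assimilation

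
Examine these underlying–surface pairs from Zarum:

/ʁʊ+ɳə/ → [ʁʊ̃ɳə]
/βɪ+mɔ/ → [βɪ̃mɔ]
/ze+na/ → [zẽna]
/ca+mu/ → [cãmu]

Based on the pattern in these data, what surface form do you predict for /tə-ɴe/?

[tə̃ɴe]

The data show regressive nasality assimilation (vowel nasalisation): /ʊ/ → [ʊ̃] before /ɳ/; /ɪ/ → [ɪ̃] before /m/; /e/ → [ẽ] before /n/; /a/ → [ã] before /m/ — a vowel is nasalised by an immediately following nasal consonant.
/ə/ sits next to the nasal /ɴ/ and is therefore nasalised to [ə̃].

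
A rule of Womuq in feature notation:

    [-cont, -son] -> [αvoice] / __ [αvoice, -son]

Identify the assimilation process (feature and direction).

regressive voicing assimilation

The shared variable α links the value of [voice] on the target to the same value on the neighbouring segment, so voicing is the feature that assimilates.
Since the environment is written after the underscore, the trigger follows the target; the direction is regressive.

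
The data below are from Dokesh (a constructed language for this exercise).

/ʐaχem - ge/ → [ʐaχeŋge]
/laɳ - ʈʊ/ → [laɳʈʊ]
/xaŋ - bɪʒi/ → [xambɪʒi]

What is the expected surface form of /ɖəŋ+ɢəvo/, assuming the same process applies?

[ɖəɴɢəvo]

The data show regressive place assimilation: /m/ → [ŋ] before /g/; /ŋ/ → [m] before /b/. In each pair only place changes, matching the following consonant, while manner and voice stay constant.
No alternation appears in [laɳʈʊ]: there the adjacent consonants already agree in place (/ɳ/ and /ʈ/ are both retroflex), so this form is consistent with the same rule.
/ŋ/ is a voiced velar nasal. The following trigger /ɢ/ is uvular, so /ŋ/ must become uvular as well.
The voiced uvular nasal is [ɴ], so /ŋ/ → [ɴ].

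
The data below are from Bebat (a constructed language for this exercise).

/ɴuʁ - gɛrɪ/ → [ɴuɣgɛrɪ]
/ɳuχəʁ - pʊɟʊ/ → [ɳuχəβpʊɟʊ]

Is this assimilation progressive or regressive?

Comparing underlying and surface forms, /ʁ/ → [ɣ] is the alternation; the neighbouring /g/ is constant.
/ʁ/ is uvular while /g/ is velar; the output [ɣ] is velar, matching the trigger — so the feature that spreads is place.
The same holds elsewhere in the data: /ʁ/ → [β] before /p/ (uvular → bilabial, matching bilabial) — only place changes, and always toward the following segment.
The trigger is the following segment, so the direction is regressive (anticipatory).

regressive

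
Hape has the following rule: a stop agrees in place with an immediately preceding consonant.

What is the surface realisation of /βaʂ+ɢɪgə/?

The rule targets /ɢ/ (voiced uvular stop), which sits after the trigger /ʂ/ (retroflex).
The voiced retroflex stop is [ɖ], so /ɢ/ → [ɖ].

[βaʂɖɪgə]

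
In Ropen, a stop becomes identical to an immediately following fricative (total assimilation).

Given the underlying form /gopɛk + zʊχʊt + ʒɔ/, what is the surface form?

/k/ is the segment targeted by the rule; it sits immediately before /z/, so it assimilates completely and surfaces as [z].
At the second juncture, /t/ likewise becomes [ʒ] adjacent to /ʒ/.

[gopɛzzʊχʊʒʒɔ]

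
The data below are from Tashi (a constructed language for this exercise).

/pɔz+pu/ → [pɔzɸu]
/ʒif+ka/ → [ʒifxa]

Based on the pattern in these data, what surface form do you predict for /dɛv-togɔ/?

[dɛvsogɔ]

The data show progressive manner assimilation: /p/ → [ɸ] after /z/; /k/ → [x] after /f/. In each pair only manner changes, matching the preceding consonant, while place and voice stay constant.
The rule targets /t/ (voiceless alveolar stop), which sits after the trigger /v/ (fricative).
Changing only its manner to fricative gives [s] — the voiceless alveolar fricative.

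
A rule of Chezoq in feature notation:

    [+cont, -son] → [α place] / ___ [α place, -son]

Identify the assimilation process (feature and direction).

The shared variable α links the value of the place features (abbreviated [place]) on the target to the same value on the neighbouring segment, so place is the feature that assimilates.
Since the environment is written after the underscore, the trigger follows the target; the direction is regressive.

regressive place assimilation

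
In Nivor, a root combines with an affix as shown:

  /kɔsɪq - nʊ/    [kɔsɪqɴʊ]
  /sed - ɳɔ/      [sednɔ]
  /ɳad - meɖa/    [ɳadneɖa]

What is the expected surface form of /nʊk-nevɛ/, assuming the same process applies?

The data show progressive place assimilation: /n/ → [ɴ] after /q/; /ɳ/ → [n] after /d/; /m/ → [n] after /d/. In each pair only place changes, matching the preceding consonant, while manner and voice stay constant.
The rule targets /n/ (voiced alveolar nasal), which sits after the trigger /k/ (velar).
A voiced velar nasal is [ŋ], so the surface segment is [ŋ].

[nʊkŋevɛ]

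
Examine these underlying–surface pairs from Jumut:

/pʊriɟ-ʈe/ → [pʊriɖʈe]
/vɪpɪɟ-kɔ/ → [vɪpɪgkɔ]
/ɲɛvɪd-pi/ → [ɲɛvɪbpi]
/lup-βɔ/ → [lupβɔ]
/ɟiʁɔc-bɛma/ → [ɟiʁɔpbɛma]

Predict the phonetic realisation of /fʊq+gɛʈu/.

The data show regressive place assimilation: /ɟ/ → [ɖ] before /ʈ/; /ɟ/ → [g] before /k/; /d/ → [b] before /p/; /c/ → [p] before /b/. In each pair only place changes, matching the following consonant, while manner and voice stay constant.
Nothing changes in [lupβɔ]: there the adjacent consonants already agree in place (/p/ and /β/ are both bilabial), so this form is consistent with the same rule.
The rule targets /q/ (voiceless uvular stop), which sits before the trigger /g/ (velar).
A voiceless velar stop is [k], so the surface segment is [k].

[fʊkgɛʈu]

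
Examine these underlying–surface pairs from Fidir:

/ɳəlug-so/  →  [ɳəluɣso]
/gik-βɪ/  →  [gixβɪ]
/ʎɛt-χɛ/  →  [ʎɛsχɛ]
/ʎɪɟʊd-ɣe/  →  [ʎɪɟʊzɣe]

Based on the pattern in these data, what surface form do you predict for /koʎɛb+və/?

[koʎɛβvə]

The data show regressive manner assimilation: /g/ → [ɣ] before /s/; /k/ → [x] before /β/; /t/ → [s] before /χ/; /d/ → [z] before /ɣ/. In each pair only manner changes, matching the following consonant, while place and voice stay constant.
The rule targets /b/ (voiced bilabial stop), which sits before the trigger /v/ (fricative).
A voiced bilabial fricative is [β], so the surface segment is [β].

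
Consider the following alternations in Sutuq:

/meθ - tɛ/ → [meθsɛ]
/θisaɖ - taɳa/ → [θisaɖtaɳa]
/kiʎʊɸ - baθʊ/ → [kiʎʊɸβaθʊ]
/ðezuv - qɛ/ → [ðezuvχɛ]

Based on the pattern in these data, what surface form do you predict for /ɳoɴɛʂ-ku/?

[ɳoɴɛʂxu]

The data show progressive manner assimilation: /t/ → [s] after /θ/; /b/ → [β] after /ɸ/; /q/ → [χ] after /v/. In each pair only manner changes, matching the preceding consonant, while place and voice stay constant.
No alternation appears in [θisaɖtaɳa]: there the adjacent consonants already agree in manner (/t/ and /ɖ/ are both stops), so this form is consistent with the same rule.
/k/ is a voiceless velar stop. The preceding trigger /ʂ/ is a fricative, so /k/ must become a fricative as well.
Changing only its manner to fricative gives [x] — the voiceless velar fricative.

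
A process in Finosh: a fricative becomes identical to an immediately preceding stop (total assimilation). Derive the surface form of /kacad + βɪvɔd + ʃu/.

/β/ is the segment targeted by the rule; it sits immediately after /d/, so it assimilates completely and surfaces as [d].
The same rule applies at the second boundary: /ʃ/ → [d] next to /d/.

[kacaddɪvɔddu]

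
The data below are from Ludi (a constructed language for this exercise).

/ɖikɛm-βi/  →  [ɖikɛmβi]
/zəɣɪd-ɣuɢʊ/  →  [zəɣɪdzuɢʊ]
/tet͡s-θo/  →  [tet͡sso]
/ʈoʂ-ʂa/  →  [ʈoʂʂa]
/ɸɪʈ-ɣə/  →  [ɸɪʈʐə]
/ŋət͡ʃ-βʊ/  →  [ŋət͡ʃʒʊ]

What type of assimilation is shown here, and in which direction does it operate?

progressive place assimilation

Comparing underlying and surface forms, /ɣ/ → [z] is the alternation; the neighbouring /d/ is constant.
The change velar → alveolar matches the place of the preceding /d/, identifying this as place assimilation.
Manner and voice are unchanged, so the assimilation is partial, not total.
The same holds elsewhere in the data: /θ/ → [s] after /t͡s/ (dental → alveolar, matching alveolar); /ɣ/ → [ʐ] after /ʈ/ (velar → retroflex, matching retroflex); /β/ → [ʒ] after /t͡ʃ/ (bilabial → postalveolar, matching postalveolar) — only place changes, and always toward the preceding segment.
Nothing changes in [ɖikɛmβi], [ʈoʂʂa]: there the adjacent consonants already agree in place (/β/ and /m/ are both bilabial; /ʂ/ and /ʂ/ are both retroflex), so these forms are consistent with the same rule.
Since the segment that changes follows the conditioning segment, the assimilation is progressive.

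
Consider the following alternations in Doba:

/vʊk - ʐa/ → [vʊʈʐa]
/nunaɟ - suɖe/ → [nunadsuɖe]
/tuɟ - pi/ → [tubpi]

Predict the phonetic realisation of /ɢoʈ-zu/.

[ɢotzu]

The data show regressive place assimilation: /k/ → [ʈ] before /ʐ/; /ɟ/ → [d] before /s/; /ɟ/ → [b] before /p/. In each pair only place changes, matching the following consonant, while manner and voice stay constant.
/ʈ/ is a voiceless retroflex stop. The following trigger /z/ is alveolar, so /ʈ/ must become alveolar as well.
A voiceless alveolar stop is [t], so the surface segment is [t].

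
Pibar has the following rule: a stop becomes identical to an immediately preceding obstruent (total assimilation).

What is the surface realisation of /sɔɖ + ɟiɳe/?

/ɟ/ is the segment targeted by the rule; it sits immediately after /ɖ/, so it assimilates completely and surfaces as [ɖ].

[sɔɖɖiɳe]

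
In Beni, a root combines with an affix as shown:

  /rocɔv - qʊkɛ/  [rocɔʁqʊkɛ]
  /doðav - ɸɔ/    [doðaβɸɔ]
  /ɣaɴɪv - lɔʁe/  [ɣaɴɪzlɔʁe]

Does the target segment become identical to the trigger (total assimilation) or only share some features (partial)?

partial assimilation

Comparing underlying and surface forms, /v/ → [ʁ] is the alternation; the neighbouring /q/ is constant.
/v/ is labiodental while /q/ is uvular; the output [ʁ] is uvular, matching the trigger — so the feature that spreads is place.
Manner and voice are unchanged, so the assimilation is partial, not total.
The same holds elsewhere in the data: /v/ → [β] before /ɸ/ (labiodental → bilabial, matching bilabial); /v/ → [z] before /l/ (labiodental → alveolar, matching alveolar) — only place changes, and always toward the following segment.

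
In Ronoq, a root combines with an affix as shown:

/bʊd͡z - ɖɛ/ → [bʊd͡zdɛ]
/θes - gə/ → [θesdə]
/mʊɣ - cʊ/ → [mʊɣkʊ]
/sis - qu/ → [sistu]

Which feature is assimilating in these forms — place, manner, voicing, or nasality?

place

The segment that alternates is /ɖ/, which surfaces as [d] when adjacent to /d͡z/.
/ɖ/ is retroflex while /d͡z/ is alveolar; the output [d] is alveolar, matching the trigger — so the feature that spreads is place.
The other alternating forms pattern the same way: /g/ → [d] after /s/ (velar → alveolar, matching alveolar); /c/ → [k] after /ɣ/ (palatal → velar, matching velar); /q/ → [t] after /s/ (uvular → alveolar, matching alveolar) — only place changes, and always toward the preceding segment.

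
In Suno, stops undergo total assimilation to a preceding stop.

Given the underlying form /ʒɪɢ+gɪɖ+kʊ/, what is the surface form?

/g/ is the segment targeted by the rule; it sits immediately after /ɢ/, so it assimilates completely and surfaces as [ɢ].
At the second juncture, /k/ likewise becomes [ɖ] adjacent to /ɖ/.

[ʒɪɢɢɪɖɖʊ]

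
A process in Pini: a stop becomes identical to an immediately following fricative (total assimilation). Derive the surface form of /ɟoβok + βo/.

/k/ is the segment targeted by the rule; it sits immediately before /β/, so it assimilates completely and surfaces as [β].

[ɟoβoββo]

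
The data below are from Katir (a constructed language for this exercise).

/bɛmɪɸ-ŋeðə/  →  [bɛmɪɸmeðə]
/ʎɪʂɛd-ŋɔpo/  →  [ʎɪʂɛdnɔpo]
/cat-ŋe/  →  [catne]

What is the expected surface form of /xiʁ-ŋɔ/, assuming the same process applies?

[xiʁɴɔ]

The data show progressive place assimilation: /ŋ/ → [m] after /ɸ/; /ŋ/ → [n] after /d/; /ŋ/ → [n] after /t/. In each pair only place changes, matching the preceding consonant, while manner and voice stay constant.
/ŋ/ is a voiced velar nasal. The preceding trigger /ʁ/ is uvular, so /ŋ/ must become uvular as well.
The voiced uvular nasal is [ɴ], so /ŋ/ → [ɴ].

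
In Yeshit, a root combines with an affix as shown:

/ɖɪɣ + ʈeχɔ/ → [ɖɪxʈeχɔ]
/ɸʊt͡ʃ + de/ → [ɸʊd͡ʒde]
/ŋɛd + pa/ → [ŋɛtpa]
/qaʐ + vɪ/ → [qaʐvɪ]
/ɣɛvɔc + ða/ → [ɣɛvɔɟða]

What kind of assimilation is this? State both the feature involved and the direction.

The segment that alternates is /ɣ/, which surfaces as [x] when adjacent to /ʈ/.
The change voiced → voiceless matches the voicing of the following /ʈ/, identifying this as voicing assimilation.
Place and manner are unchanged, so the assimilation is partial, not total.
The same holds elsewhere in the data: /t͡ʃ/ → [d͡ʒ] before /d/ (voiceless → voiced, matching voiced); /d/ → [t] before /p/ (voiced → voiceless, matching voiceless); /c/ → [ɟ] before /ð/ (voiceless → voiced, matching voiced) — only voicing changes, and always toward the following segment.
Nothing changes in [qaʐvɪ]: there the adjacent consonants already agree in voicing (/ʐ/ and /v/ are both voiced), so this form is consistent with the same rule.
Since the segment that changes precedes the conditioning segment, the assimilation is regressive.

regressive voicing assimilation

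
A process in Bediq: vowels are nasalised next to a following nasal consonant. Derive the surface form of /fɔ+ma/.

The vowel /ɔ/ is adjacent to the following nasal /m/, so it acquires [+nasal] and surfaces as [ɔ̃].

[fɔ̃ma]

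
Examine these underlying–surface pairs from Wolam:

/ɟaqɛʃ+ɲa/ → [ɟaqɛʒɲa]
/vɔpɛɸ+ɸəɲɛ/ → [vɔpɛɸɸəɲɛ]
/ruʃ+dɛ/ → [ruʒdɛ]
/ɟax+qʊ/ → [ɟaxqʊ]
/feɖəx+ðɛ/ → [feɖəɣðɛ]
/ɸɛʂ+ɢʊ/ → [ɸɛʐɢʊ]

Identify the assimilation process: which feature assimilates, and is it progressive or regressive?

regressive voicing assimilation

Comparing underlying and surface forms, /ʃ/ → [ʒ] is the alternation; the neighbouring /ɲ/ is constant.
/ʃ/ is voiceless while /ɲ/ is voiced; the output [ʒ] is voiced, matching the trigger — so the feature that spreads is voicing.
Place and manner are unchanged, so the assimilation is partial, not total.
Checking the remaining alternations: /ʃ/ → [ʒ] before /d/ (voiceless → voiced, matching voiced); /x/ → [ɣ] before /ð/ (voiceless → voiced, matching voiced); /ʂ/ → [ʐ] before /ɢ/ (voiceless → voiced, matching voiced) — only voicing changes, and always toward the following segment.
No alternation appears in [vɔpɛɸɸəɲɛ], [ɟaxqʊ]: there the adjacent consonants already agree in voicing (/ɸ/ and /ɸ/ are both voiceless; /x/ and /q/ are both voiceless), so these forms are consistent with the same rule.
Since the segment that changes precedes the conditioning segment, the assimilation is regressive.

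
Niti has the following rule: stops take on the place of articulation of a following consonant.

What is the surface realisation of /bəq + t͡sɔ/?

The rule targets /q/ (voiceless uvular stop), which sits before the trigger /t͡s/ (alveolar).
Changing only its place to alveolar gives [t] — the voiceless alveolar stop.

[bətt͡sɔ]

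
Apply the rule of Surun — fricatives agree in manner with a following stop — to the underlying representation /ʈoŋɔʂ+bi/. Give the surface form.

[ʈoŋɔʈbi]

/ʂ/ is a voiceless retroflex fricative. The following trigger /b/ is a stop, so /ʂ/ must become a stop as well.
The voiceless retroflex stop is [ʈ], so /ʂ/ → [ʈ].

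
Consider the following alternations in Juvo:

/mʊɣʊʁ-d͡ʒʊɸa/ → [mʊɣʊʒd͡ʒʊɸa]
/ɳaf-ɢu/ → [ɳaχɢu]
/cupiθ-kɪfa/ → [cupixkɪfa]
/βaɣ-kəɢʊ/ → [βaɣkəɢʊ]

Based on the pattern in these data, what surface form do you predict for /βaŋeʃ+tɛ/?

The data show regressive place assimilation: /ʁ/ → [ʒ] before /d͡ʒ/; /f/ → [χ] before /ɢ/; /θ/ → [x] before /k/. In each pair only place changes, matching the following consonant, while manner and voice stay constant.
Nothing changes in [βaɣkəɢʊ]: there the adjacent consonants already agree in place (/ɣ/ and /k/ are both velar), so this form is consistent with the same rule.
The rule targets /ʃ/ (voiceless postalveolar fricative), which sits before the trigger /t/ (alveolar).
A voiceless alveolar fricative is [s], so the surface segment is [s].

[βaŋestɛ]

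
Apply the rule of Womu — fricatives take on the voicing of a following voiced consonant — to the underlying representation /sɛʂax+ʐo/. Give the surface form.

[sɛʂaɣʐo]

The rule targets /x/ (voiceless velar fricative), which sits before the trigger /ʐ/ (voiced).
The voiced velar fricative is [ɣ], so /x/ → [ɣ].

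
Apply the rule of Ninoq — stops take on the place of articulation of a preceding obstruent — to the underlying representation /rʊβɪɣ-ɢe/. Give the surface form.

/ɢ/ is a voiced uvular stop. The preceding trigger /ɣ/ is velar, so /ɢ/ must become velar as well.
The voiced velar stop is [g], so /ɢ/ → [g].

[rʊβɪɣge]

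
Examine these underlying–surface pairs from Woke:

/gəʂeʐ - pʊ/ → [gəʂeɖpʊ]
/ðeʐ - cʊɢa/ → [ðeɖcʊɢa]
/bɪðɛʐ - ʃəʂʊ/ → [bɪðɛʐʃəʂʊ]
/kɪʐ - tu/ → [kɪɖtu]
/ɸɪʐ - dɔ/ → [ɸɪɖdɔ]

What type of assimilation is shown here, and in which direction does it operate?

Underlying /ʐ/ is realised as [ɖ] next to /p/; /p/ itself does not change.
The change fricative → stop matches the manner of the following /p/, identifying this as manner assimilation.
Place and voice are unchanged, so the assimilation is partial, not total.
Checking the remaining alternations: /ʐ/ → [ɖ] before /c/ (fricative → stop, matching a stop); /ʐ/ → [ɖ] before /t/ (fricative → stop, matching a stop); /ʐ/ → [ɖ] before /d/ (fricative → stop, matching a stop) — only manner changes, and always toward the following segment.
Nothing changes in [bɪðɛʐʃəʂʊ]: there the adjacent consonants already agree in manner (/ʐ/ and /ʃ/ are both fricatives), so this form is consistent with the same rule.
Since the segment that changes precedes the conditioning segment, the assimilation is regressive.

regressive manner assimilation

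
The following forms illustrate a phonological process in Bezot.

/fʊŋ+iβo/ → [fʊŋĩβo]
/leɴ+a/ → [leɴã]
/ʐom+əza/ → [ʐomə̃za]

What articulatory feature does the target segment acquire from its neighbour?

The vowel /i/ surfaces as nasalised [ĩ] next to the preceding nasal /ŋ/ — it has acquired the [+nasal] feature of its neighbour.
The other forms show the same pattern: /a/ → [ã] after /ɴ/; /ə/ → [ə̃] after /m/ — each time a vowel is nasalised next to a preceding nasal.

nasality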